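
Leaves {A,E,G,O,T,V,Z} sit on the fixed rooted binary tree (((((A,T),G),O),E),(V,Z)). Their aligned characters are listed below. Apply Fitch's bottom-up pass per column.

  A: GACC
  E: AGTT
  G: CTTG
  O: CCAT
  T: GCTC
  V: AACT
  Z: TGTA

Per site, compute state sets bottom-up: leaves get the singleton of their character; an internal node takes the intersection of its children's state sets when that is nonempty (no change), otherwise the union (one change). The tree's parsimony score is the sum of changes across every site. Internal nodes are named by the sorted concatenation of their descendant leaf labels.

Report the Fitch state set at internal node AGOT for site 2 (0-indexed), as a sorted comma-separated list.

A,T

AT@0: {G} ∩ {G} = {G} (intersection, +0)
AGT@0: {G} ∪ {C} = {C,G} (union, +1)
AGOT@0: {C,G} ∩ {C} = {C} (intersection, +0)
AEGOT@0: {C} ∪ {A} = {A,C} (union, +1)
VZ@0: {A} ∪ {T} = {A,T} (union, +1)
AEGOTVZ@0: {A,C} ∩ {A,T} = {A} (intersection, +0)
AT@1: {A} ∪ {C} = {A,C} (union, +1)
AGT@1: {A,C} ∪ {T} = {A,C,T} (union, +1)
AGOT@1: {A,C,T} ∩ {C} = {C} (intersection, +0)
AEGOT@1: {C} ∪ {G} = {C,G} (union, +1)
VZ@1: {A} ∪ {G} = {A,G} (union, +1)
AEGOTVZ@1: {C,G} ∩ {A,G} = {G} (intersection, +0)
AT@2: {C} ∪ {T} = {C,T} (union, +1)
AGT@2: {C,T} ∩ {T} = {T} (intersection, +0)
AGOT@2: {T} ∪ {A} = {A,T} (union, +1)
AEGOT@2: {A,T} ∩ {T} = {T} (intersection, +0)
VZ@2: {C} ∪ {T} = {C,T} (union, +1)
AEGOTVZ@2: {T} ∩ {C,T} = {T} (intersection, +0)
AT@3: {C} ∩ {C} = {C} (intersection, +0)
AGT@3: {C} ∪ {G} = {C,G} (union, +1)
AGOT@3: {C,G} ∪ {T} = {C,G,T} (union, +1)
AEGOT@3: {C,G,T} ∩ {T} = {T} (intersection, +0)
VZ@3: {T} ∪ {A} = {A,T} (union, +1)
AEGOTVZ@3: {T} ∩ {A,T} = {T} (intersection, +0)
per-site changes: [3, 4, 3, 3]; total = 13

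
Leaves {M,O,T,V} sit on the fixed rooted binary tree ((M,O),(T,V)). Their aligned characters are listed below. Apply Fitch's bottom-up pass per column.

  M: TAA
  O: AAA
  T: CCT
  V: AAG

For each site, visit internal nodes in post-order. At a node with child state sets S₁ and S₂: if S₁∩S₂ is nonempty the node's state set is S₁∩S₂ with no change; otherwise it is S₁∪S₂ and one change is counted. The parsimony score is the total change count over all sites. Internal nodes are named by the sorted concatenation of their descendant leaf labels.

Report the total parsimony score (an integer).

[col 0] MO: children M:{T}, O:{A} ∪→ {A,T}; cost 1
[col 0] TV: children T:{C}, V:{A} ∪→ {A,C}; cost 1
[col 0] MOTV: children MO:{A,T}, TV:{A,C} ∩→ {A}; cost 0
[col 1] MO: children M:{A}, O:{A} ∩→ {A}; cost 0
[col 1] TV: children T:{C}, V:{A} ∪→ {A,C}; cost 1
[col 1] MOTV: children MO:{A}, TV:{A,C} ∩→ {A}; cost 0
[col 2] MO: children M:{A}, O:{A} ∩→ {A}; cost 0
[col 2] TV: children T:{T}, V:{G} ∪→ {G,T}; cost 1
[col 2] MOTV: children MO:{A}, TV:{G,T} ∪→ {A,G,T}; cost 1
per-site changes: [2, 1, 2]; total = 5

5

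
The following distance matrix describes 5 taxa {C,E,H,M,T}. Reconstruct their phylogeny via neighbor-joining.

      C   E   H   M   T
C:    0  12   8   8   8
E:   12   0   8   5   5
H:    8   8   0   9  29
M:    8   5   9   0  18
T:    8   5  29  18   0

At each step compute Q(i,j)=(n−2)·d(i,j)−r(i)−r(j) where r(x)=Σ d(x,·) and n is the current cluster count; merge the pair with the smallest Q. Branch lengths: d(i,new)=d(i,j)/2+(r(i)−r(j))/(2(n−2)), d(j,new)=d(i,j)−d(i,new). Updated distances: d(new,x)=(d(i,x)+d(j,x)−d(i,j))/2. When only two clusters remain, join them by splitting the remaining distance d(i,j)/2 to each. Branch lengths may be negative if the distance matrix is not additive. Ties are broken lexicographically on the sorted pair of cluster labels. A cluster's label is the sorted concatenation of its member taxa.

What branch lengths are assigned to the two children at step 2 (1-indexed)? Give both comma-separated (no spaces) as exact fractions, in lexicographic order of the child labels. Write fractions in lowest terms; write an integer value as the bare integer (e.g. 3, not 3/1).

3/2,6

step 1: merge (E,T) at d=5, Q=-75; branch lengths E→-5/2, T→15/2; new cluster ET
  updated: d(C,ET)=15/2, d(ET,H)=16, d(ET,M)=9
step 2: merge (C,ET) at d=15/2, Q=-41; branch lengths C→3/2, ET→6; new cluster CET
  updated: d(CET,H)=33/4, d(CET,M)=19/4
step 3: merge (CET,H) at d=33/4, Q=-22; branch lengths CET→2, H→25/4; new cluster CEHT
  updated: d(CEHT,M)=11/4
step 4: merge (CEHT,M) at d=11/4; branch lengths CEHT→11/8, M→11/8; new cluster CEHMT
final tree: (((C:3/2,(E:-5/2,T:15/2):6):2,H:25/4):11/8,M:11/8)
total length: 47/2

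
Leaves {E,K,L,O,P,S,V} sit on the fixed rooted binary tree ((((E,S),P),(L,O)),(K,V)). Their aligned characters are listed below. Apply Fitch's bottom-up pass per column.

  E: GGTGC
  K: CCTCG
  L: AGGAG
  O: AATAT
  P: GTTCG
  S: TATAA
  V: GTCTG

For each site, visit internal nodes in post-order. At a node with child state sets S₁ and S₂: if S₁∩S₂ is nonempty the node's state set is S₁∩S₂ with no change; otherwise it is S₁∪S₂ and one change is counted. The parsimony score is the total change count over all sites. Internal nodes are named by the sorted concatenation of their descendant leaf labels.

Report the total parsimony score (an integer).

17

ES@0: {G} ∪ {T} = {G,T} (union, +1)
EPS@0: {G,T} ∩ {G} = {G} (intersection, +0)
LO@0: {A} ∩ {A} = {A} (intersection, +0)
ELOPS@0: {G} ∪ {A} = {A,G} (union, +1)
KV@0: {C} ∪ {G} = {C,G} (union, +1)
EKLOPSV@0: {A,G} ∩ {C,G} = {G} (intersection, +0)
ES@1: {G} ∪ {A} = {A,G} (union, +1)
EPS@1: {A,G} ∪ {T} = {A,G,T} (union, +1)
LO@1: {G} ∪ {A} = {A,G} (union, +1)
ELOPS@1: {A,G,T} ∩ {A,G} = {A,G} (intersection, +0)
KV@1: {C} ∪ {T} = {C,T} (union, +1)
EKLOPSV@1: {A,G} ∪ {C,T} = {A,C,G,T} (union, +1)
ES@2: {T} ∩ {T} = {T} (intersection, +0)
EPS@2: {T} ∩ {T} = {T} (intersection, +0)
LO@2: {G} ∪ {T} = {G,T} (union, +1)
ELOPS@2: {T} ∩ {G,T} = {T} (intersection, +0)
KV@2: {T} ∪ {C} = {C,T} (union, +1)
EKLOPSV@2: {T} ∩ {C,T} = {T} (intersection, +0)
ES@3: {G} ∪ {A} = {A,G} (union, +1)
EPS@3: {A,G} ∪ {C} = {A,C,G} (union, +1)
LO@3: {A} ∩ {A} = {A} (intersection, +0)
ELOPS@3: {A,C,G} ∩ {A} = {A} (intersection, +0)
KV@3: {C} ∪ {T} = {C,T} (union, +1)
EKLOPSV@3: {A} ∪ {C,T} = {A,C,T} (union, +1)
ES@4: {C} ∪ {A} = {A,C} (union, +1)
EPS@4: {A,C} ∪ {G} = {A,C,G} (union, +1)
LO@4: {G} ∪ {T} = {G,T} (union, +1)
ELOPS@4: {A,C,G} ∩ {G,T} = {G} (intersection, +0)
KV@4: {G} ∩ {G} = {G} (intersection, +0)
EKLOPSV@4: {G} ∩ {G} = {G} (intersection, +0)
per-site changes: [3, 5, 2, 4, 3]; total = 17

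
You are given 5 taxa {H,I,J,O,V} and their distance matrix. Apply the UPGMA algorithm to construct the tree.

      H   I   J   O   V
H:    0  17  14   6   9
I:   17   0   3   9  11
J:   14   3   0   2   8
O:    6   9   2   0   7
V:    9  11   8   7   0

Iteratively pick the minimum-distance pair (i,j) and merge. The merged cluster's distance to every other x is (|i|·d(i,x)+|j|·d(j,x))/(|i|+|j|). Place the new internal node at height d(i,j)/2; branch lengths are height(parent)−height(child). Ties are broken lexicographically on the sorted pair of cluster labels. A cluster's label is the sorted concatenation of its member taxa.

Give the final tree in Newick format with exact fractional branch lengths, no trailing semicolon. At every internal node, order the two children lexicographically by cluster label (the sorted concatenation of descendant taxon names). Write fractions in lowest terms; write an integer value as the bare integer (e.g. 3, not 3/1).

(H:23/4,((I:3,(J:1,O:1):2):4/3,V:13/3):17/12)

1. join J+O (d=2) ⇒ JO; edges |J|=1, |O|=1
  updated: d(H,JO)=10, d(I,JO)=6, d(JO,V)=15/2
2. join I+JO (d=6) ⇒ IJO; edges |I|=3, |JO|=2
  updated: d(H,IJO)=37/3, d(IJO,V)=26/3
3. join IJO+V (d=26/3) ⇒ IJOV; edges |IJO|=4/3, |V|=13/3
  updated: d(H,IJOV)=23/2
4. join H+IJOV (d=23/2) ⇒ HIJOV; edges |H|=23/4, |IJOV|=17/12
final tree: (H:23/4,((I:3,(J:1,O:1):2):4/3,V:13/3):17/12)
total length: 119/6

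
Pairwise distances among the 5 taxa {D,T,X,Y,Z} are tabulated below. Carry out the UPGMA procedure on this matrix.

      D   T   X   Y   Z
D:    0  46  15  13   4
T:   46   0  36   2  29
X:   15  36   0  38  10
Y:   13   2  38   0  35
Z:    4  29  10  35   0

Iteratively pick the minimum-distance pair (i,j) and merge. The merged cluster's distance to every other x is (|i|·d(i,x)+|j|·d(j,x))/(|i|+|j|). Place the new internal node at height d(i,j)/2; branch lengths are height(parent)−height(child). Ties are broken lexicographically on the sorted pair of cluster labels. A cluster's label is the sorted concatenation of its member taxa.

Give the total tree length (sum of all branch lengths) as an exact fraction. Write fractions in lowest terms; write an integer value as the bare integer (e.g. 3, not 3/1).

505/12

step 1: merge (T,Y) at d=2; branch lengths T→1, Y→1; new cluster TY
  updated: d(D,TY)=59/2, d(TY,X)=37, d(TY,Z)=32
step 2: merge (D,Z) at d=4; branch lengths D→2, Z→2; new cluster DZ
  updated: d(DZ,TY)=123/4, d(DZ,X)=25/2
step 3: merge (DZ,X) at d=25/2; branch lengths DZ→17/4, X→25/4; new cluster DXZ
  updated: d(DXZ,TY)=197/6
step 4: merge (DXZ,TY) at d=197/6; branch lengths DXZ→61/6, TY→185/12; new cluster DTXYZ
final tree: (((D:2,Z:2):17/4,X:25/4):61/6,(T:1,Y:1):185/12)
total length: 505/12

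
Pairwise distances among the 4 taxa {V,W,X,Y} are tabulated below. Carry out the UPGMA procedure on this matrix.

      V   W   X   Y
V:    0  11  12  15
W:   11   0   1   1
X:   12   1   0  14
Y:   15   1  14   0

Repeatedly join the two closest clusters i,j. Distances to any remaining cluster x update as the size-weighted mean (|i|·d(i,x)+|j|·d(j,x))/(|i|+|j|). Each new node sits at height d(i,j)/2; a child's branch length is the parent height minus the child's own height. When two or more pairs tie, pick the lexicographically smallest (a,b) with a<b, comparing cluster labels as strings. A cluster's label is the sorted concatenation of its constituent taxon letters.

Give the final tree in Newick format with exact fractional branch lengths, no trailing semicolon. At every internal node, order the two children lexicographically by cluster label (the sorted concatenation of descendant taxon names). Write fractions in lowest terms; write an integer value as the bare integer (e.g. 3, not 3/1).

iteration 1: select W,X (d=1); attach at lengths (1/2, 1/2); label the merged cluster WX
  updated: d(V,WX)=23/2, d(WX,Y)=15/2
iteration 2: select WX,Y (d=15/2); attach at lengths (13/4, 15/4); label the merged cluster WXY
  updated: d(V,WXY)=38/3
iteration 3: select V,WXY (d=38/3); attach at lengths (19/3, 31/12); label the merged cluster VWXY
final tree: (V:19/3,((W:1/2,X:1/2):13/4,Y:15/4):31/12)
total length: 203/12

(V:19/3,((W:1/2,X:1/2):13/4,Y:15/4):31/12)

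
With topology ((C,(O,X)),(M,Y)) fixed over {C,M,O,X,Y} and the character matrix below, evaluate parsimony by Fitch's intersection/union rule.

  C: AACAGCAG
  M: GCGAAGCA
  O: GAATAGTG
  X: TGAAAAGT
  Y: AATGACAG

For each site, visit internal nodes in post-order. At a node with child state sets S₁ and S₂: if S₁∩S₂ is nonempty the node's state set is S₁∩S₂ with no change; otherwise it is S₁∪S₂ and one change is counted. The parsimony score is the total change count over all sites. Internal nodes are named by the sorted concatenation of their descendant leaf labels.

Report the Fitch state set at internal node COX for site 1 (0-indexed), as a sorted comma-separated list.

site 0, node OX: O={G} ∪ X={T} → {G,T} (+1)
site 0, node COX: C={A} ∪ OX={G,T} → {A,G,T} (+1)
site 0, node MY: M={G} ∪ Y={A} → {A,G} (+1)
site 0, node CMOXY: COX={A,G,T} ∩ MY={A,G} → {A,G} (+0)
site 1, node OX: O={A} ∪ X={G} → {A,G} (+1)
site 1, node COX: C={A} ∩ OX={A,G} → {A} (+0)
site 1, node MY: M={C} ∪ Y={A} → {A,C} (+1)
site 1, node CMOXY: COX={A} ∩ MY={A,C} → {A} (+0)
site 2, node OX: O={A} ∩ X={A} → {A} (+0)
site 2, node COX: C={C} ∪ OX={A} → {A,C} (+1)
site 2, node MY: M={G} ∪ Y={T} → {G,T} (+1)
site 2, node CMOXY: COX={A,C} ∪ MY={G,T} → {A,C,G,T} (+1)
site 3, node OX: O={T} ∪ X={A} → {A,T} (+1)
site 3, node COX: C={A} ∩ OX={A,T} → {A} (+0)
site 3, node MY: M={A} ∪ Y={G} → {A,G} (+1)
site 3, node CMOXY: COX={A} ∩ MY={A,G} → {A} (+0)
site 4, node OX: O={A} ∩ X={A} → {A} (+0)
site 4, node COX: C={G} ∪ OX={A} → {A,G} (+1)
site 4, node MY: M={A} ∩ Y={A} → {A} (+0)
site 4, node CMOXY: COX={A,G} ∩ MY={A} → {A} (+0)
site 5, node OX: O={G} ∪ X={A} → {A,G} (+1)
site 5, node COX: C={C} ∪ OX={A,G} → {A,C,G} (+1)
site 5, node MY: M={G} ∪ Y={C} → {C,G} (+1)
site 5, node CMOXY: COX={A,C,G} ∩ MY={C,G} → {C,G} (+0)
site 6, node OX: O={T} ∪ X={G} → {G,T} (+1)
site 6, node COX: C={A} ∪ OX={G,T} → {A,G,T} (+1)
site 6, node MY: M={C} ∪ Y={A} → {A,C} (+1)
site 6, node CMOXY: COX={A,G,T} ∩ MY={A,C} → {A} (+0)
site 7, node OX: O={G} ∪ X={T} → {G,T} (+1)
site 7, node COX: C={G} ∩ OX={G,T} → {G} (+0)
site 7, node MY: M={A} ∪ Y={G} → {A,G} (+1)
site 7, node CMOXY: COX={G} ∩ MY={A,G} → {G} (+0)
per-site changes: [3, 2, 3, 2, 1, 3, 3, 2]; total = 19

A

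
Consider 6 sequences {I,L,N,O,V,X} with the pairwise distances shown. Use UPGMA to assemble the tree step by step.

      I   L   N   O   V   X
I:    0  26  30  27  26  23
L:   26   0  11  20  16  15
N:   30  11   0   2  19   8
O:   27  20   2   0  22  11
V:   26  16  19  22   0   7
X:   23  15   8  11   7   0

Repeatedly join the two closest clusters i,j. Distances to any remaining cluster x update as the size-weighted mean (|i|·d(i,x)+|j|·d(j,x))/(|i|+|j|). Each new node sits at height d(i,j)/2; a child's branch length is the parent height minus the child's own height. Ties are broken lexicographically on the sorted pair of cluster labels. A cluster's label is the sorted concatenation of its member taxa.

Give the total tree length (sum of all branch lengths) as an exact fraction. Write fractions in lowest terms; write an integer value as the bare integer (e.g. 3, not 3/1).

923/20

1. join N+O (d=2) ⇒ NO; edges |N|=1, |O|=1
  updated: d(I,NO)=57/2, d(L,NO)=31/2, d(NO,V)=41/2, d(NO,X)=19/2
2. join V+X (d=7) ⇒ VX; edges |V|=7/2, |X|=7/2
  updated: d(I,VX)=49/2, d(L,VX)=31/2, d(NO,VX)=15
3. join NO+VX (d=15) ⇒ NOVX; edges |NO|=13/2, |VX|=4
  updated: d(I,NOVX)=53/2, d(L,NOVX)=31/2
4. join L+NOVX (d=31/2) ⇒ LNOVX; edges |L|=31/4, |NOVX|=1/4
  updated: d(I,LNOVX)=132/5
5. join I+LNOVX (d=132/5) ⇒ ILNOVX; edges |I|=66/5, |LNOVX|=109/20
final tree: (I:66/5,(L:31/4,((N:1,O:1):13/2,(V:7/2,X:7/2):4):1/4):109/20)
total length: 923/20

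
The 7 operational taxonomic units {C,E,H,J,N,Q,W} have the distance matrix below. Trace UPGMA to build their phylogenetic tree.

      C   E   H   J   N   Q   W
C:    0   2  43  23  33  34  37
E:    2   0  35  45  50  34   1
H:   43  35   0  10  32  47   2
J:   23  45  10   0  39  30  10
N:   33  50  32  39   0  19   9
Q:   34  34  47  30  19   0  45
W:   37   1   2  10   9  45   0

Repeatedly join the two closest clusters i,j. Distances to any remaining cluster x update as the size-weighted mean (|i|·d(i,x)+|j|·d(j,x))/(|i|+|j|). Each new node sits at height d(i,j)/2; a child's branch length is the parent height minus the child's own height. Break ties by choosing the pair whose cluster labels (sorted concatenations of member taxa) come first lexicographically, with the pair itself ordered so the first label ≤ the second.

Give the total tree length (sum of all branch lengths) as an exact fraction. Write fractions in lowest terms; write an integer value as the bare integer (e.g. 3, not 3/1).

step 1: merge (E,W) at d=1; branch lengths E→1/2, W→1/2; new cluster EW
  updated: d(C,EW)=39/2, d(EW,H)=37/2, d(EW,J)=55/2, d(EW,N)=59/2, d(EW,Q)=79/2
step 2: merge (H,J) at d=10; branch lengths H→5, J→5; new cluster HJ
  updated: d(C,HJ)=33, d(EW,HJ)=23, d(HJ,N)=71/2, d(HJ,Q)=77/2
step 3: merge (N,Q) at d=19; branch lengths N→19/2, Q→19/2; new cluster NQ
  updated: d(C,NQ)=67/2, d(EW,NQ)=69/2, d(HJ,NQ)=37
step 4: merge (C,EW) at d=39/2; branch lengths C→39/4, EW→37/4; new cluster CEW
  updated: d(CEW,HJ)=79/3, d(CEW,NQ)=205/6
step 5: merge (CEW,HJ) at d=79/3; branch lengths CEW→41/12, HJ→49/6; new cluster CEHJW
  updated: d(CEHJW,NQ)=353/10
step 6: merge (CEHJW,NQ) at d=353/10; branch lengths CEHJW→269/60, NQ→163/20; new cluster CEHJNQW
final tree: (((C:39/4,(E:1/2,W:1/2):37/4):41/12,(H:5,J:5):49/6):269/60,(N:19/2,Q:19/2):163/20)
total length: 4393/60

4393/60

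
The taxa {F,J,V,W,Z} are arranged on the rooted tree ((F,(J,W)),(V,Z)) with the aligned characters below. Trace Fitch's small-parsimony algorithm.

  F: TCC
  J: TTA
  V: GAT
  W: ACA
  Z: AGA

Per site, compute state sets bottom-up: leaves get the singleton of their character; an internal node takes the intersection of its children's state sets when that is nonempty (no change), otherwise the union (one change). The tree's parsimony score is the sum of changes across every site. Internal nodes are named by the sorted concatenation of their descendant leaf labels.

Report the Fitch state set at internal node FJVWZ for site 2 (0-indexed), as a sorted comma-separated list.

A

site 0, node JW: J={T} ∪ W={A} → {A,T} (+1)
site 0, node FJW: F={T} ∩ JW={A,T} → {T} (+0)
site 0, node VZ: V={G} ∪ Z={A} → {A,G} (+1)
site 0, node FJVWZ: FJW={T} ∪ VZ={A,G} → {A,G,T} (+1)
site 1, node JW: J={T} ∪ W={C} → {C,T} (+1)
site 1, node FJW: F={C} ∩ JW={C,T} → {C} (+0)
site 1, node VZ: V={A} ∪ Z={G} → {A,G} (+1)
site 1, node FJVWZ: FJW={C} ∪ VZ={A,G} → {A,C,G} (+1)
site 2, node JW: J={A} ∩ W={A} → {A} (+0)
site 2, node FJW: F={C} ∪ JW={A} → {A,C} (+1)
site 2, node VZ: V={T} ∪ Z={A} → {A,T} (+1)
site 2, node FJVWZ: FJW={A,C} ∩ VZ={A,T} → {A} (+0)
per-site changes: [3, 3, 2]; total = 8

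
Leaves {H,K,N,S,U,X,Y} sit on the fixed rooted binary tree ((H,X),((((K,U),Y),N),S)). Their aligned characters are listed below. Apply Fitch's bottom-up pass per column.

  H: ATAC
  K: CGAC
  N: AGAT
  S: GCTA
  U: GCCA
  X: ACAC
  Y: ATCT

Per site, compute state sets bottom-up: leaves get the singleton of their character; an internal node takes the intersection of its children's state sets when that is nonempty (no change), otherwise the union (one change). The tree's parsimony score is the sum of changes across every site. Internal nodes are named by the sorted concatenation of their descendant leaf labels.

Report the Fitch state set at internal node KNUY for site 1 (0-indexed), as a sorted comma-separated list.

HX@0: {A} ∩ {A} = {A} (intersection, +0)
KU@0: {C} ∪ {G} = {C,G} (union, +1)
KUY@0: {C,G} ∪ {A} = {A,C,G} (union, +1)
KNUY@0: {A,C,G} ∩ {A} = {A} (intersection, +0)
KNSUY@0: {A} ∪ {G} = {A,G} (union, +1)
HKNSUXY@0: {A} ∩ {A,G} = {A} (intersection, +0)
HX@1: {T} ∪ {C} = {C,T} (union, +1)
KU@1: {G} ∪ {C} = {C,G} (union, +1)
KUY@1: {C,G} ∪ {T} = {C,G,T} (union, +1)
KNUY@1: {C,G,T} ∩ {G} = {G} (intersection, +0)
KNSUY@1: {G} ∪ {C} = {C,G} (union, +1)
HKNSUXY@1: {C,T} ∩ {C,G} = {C} (intersection, +0)
HX@2: {A} ∩ {A} = {A} (intersection, +0)
KU@2: {A} ∪ {C} = {A,C} (union, +1)
KUY@2: {A,C} ∩ {C} = {C} (intersection, +0)
KNUY@2: {C} ∪ {A} = {A,C} (union, +1)
KNSUY@2: {A,C} ∪ {T} = {A,C,T} (union, +1)
HKNSUXY@2: {A} ∩ {A,C,T} = {A} (intersection, +0)
HX@3: {C} ∩ {C} = {C} (intersection, +0)
KU@3: {C} ∪ {A} = {A,C} (union, +1)
KUY@3: {A,C} ∪ {T} = {A,C,T} (union, +1)
KNUY@3: {A,C,T} ∩ {T} = {T} (intersection, +0)
KNSUY@3: {T} ∪ {A} = {A,T} (union, +1)
HKNSUXY@3: {C} ∪ {A,T} = {A,C,T} (union, +1)
per-site changes: [3, 4, 3, 4]; total = 14

G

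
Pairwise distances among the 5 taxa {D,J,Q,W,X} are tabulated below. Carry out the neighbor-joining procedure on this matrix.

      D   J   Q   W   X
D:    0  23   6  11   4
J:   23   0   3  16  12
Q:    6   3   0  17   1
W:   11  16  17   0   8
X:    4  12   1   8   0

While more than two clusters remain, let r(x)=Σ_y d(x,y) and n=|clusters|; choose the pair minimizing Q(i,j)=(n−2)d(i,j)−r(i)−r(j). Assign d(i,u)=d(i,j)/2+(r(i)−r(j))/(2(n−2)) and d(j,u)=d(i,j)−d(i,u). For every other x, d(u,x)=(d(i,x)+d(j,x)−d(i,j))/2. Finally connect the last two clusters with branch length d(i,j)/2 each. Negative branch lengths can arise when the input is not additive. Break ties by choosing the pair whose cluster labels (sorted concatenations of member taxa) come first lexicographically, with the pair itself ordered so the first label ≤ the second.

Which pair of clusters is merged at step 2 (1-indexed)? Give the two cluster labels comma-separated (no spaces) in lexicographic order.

D,W

iteration 1: select J,Q (d=3, Q=-72); attach at lengths (6, -3); label the merged cluster JQ
  updated: d(D,JQ)=13, d(JQ,W)=15, d(JQ,X)=5
iteration 2: select D,W (d=11, Q=-40); attach at lengths (4, 7); label the merged cluster DW
  updated: d(DW,JQ)=17/2, d(DW,X)=1/2
iteration 3: select DW,JQ (d=17/2, Q=-14); attach at lengths (2, 13/2); label the merged cluster DJQW
  updated: d(DJQW,X)=-3/2
iteration 4: select DJQW,X (d=-3/2); attach at lengths (-3/4, -3/4); label the merged cluster DJQWX
final tree: (((D:4,W:7):2,(J:6,Q:-3):13/2):-3/4,X:-3/4)
total length: 21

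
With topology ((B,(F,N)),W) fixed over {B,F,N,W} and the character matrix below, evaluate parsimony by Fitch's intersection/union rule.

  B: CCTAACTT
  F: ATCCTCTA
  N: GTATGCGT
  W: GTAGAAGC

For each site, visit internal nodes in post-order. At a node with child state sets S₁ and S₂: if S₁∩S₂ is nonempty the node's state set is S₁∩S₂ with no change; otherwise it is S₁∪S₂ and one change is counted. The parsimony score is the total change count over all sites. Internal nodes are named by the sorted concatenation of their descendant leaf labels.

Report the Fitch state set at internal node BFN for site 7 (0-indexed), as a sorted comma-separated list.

site 0, node FN: F={A} ∪ N={G} → {A,G} (+1)
site 0, node BFN: B={C} ∪ FN={A,G} → {A,C,G} (+1)
site 0, node BFNW: BFN={A,C,G} ∩ W={G} → {G} (+0)
site 1, node FN: F={T} ∩ N={T} → {T} (+0)
site 1, node BFN: B={C} ∪ FN={T} → {C,T} (+1)
site 1, node BFNW: BFN={C,T} ∩ W={T} → {T} (+0)
site 2, node FN: F={C} ∪ N={A} → {A,C} (+1)
site 2, node BFN: B={T} ∪ FN={A,C} → {A,C,T} (+1)
site 2, node BFNW: BFN={A,C,T} ∩ W={A} → {A} (+0)
site 3, node FN: F={C} ∪ N={T} → {C,T} (+1)
site 3, node BFN: B={A} ∪ FN={C,T} → {A,C,T} (+1)
site 3, node BFNW: BFN={A,C,T} ∪ W={G} → {A,C,G,T} (+1)
site 4, node FN: F={T} ∪ N={G} → {G,T} (+1)
site 4, node BFN: B={A} ∪ FN={G,T} → {A,G,T} (+1)
site 4, node BFNW: BFN={A,G,T} ∩ W={A} → {A} (+0)
site 5, node FN: F={C} ∩ N={C} → {C} (+0)
site 5, node BFN: B={C} ∩ FN={C} → {C} (+0)
site 5, node BFNW: BFN={C} ∪ W={A} → {A,C} (+1)
site 6, node FN: F={T} ∪ N={G} → {G,T} (+1)
site 6, node BFN: B={T} ∩ FN={G,T} → {T} (+0)
site 6, node BFNW: BFN={T} ∪ W={G} → {G,T} (+1)
site 7, node FN: F={A} ∪ N={T} → {A,T} (+1)
site 7, node BFN: B={T} ∩ FN={A,T} → {T} (+0)
site 7, node BFNW: BFN={T} ∪ W={C} → {C,T} (+1)
per-site changes: [2, 1, 2, 3, 2, 1, 2, 2]; total = 15

T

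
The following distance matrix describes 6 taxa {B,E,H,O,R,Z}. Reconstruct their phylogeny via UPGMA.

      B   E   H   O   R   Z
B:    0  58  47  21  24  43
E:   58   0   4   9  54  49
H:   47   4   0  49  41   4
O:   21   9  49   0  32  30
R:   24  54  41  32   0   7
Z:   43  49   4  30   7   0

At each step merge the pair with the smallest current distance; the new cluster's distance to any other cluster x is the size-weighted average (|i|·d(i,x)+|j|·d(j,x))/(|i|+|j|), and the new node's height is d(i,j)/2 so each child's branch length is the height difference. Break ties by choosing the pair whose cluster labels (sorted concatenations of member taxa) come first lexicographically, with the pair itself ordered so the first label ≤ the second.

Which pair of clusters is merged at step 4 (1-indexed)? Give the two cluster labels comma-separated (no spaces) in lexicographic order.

step 1: merge (E,H) at d=4; branch lengths E→2, H→2; new cluster EH
  updated: d(B,EH)=105/2, d(EH,O)=29, d(EH,R)=95/2, d(EH,Z)=53/2
step 2: merge (R,Z) at d=7; branch lengths R→7/2, Z→7/2; new cluster RZ
  updated: d(B,RZ)=67/2, d(EH,RZ)=37, d(O,RZ)=31
step 3: merge (B,O) at d=21; branch lengths B→21/2, O→21/2; new cluster BO
  updated: d(BO,EH)=163/4, d(BO,RZ)=129/4
step 4: merge (BO,RZ) at d=129/4; branch lengths BO→45/8, RZ→101/8; new cluster BORZ
  updated: d(BORZ,EH)=311/8
step 5: merge (BORZ,EH) at d=311/8; branch lengths BORZ→53/16, EH→279/16; new cluster BEHORZ
final tree: (((B:21/2,O:21/2):45/8,(R:7/2,Z:7/2):101/8):53/16,(E:2,H:2):279/16)
total length: 71

BO,RZ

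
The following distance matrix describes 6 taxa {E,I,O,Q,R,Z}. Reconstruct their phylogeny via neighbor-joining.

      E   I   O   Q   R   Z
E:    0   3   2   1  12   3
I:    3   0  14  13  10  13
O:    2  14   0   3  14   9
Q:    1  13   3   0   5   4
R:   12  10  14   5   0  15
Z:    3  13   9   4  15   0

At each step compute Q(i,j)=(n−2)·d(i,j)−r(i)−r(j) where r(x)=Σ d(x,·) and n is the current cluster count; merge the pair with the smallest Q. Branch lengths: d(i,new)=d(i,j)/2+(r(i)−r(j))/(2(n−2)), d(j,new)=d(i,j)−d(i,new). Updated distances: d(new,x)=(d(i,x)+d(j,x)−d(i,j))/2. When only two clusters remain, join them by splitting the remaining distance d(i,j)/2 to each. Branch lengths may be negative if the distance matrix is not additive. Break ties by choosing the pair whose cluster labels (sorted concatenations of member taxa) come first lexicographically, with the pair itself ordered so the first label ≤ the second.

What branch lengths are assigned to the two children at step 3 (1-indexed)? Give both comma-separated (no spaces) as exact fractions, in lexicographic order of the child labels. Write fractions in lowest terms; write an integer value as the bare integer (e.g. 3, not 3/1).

-3/2,4

1. join I+R (d=10, Q=-69) ⇒ IR; edges |I|=37/8, |R|=43/8
  updated: d(E,IR)=5/2, d(IR,O)=9, d(IR,Q)=4, d(IR,Z)=9
2. join O+Q (d=3, Q=-26) ⇒ OQ; edges |O|=10/3, |Q|=-1/3
  updated: d(E,OQ)=0, d(IR,OQ)=5, d(OQ,Z)=5
3. join E+IR (d=5/2, Q=-17) ⇒ EIR; edges |E|=-3/2, |IR|=4
  updated: d(EIR,OQ)=5/4, d(EIR,Z)=19/4
4. join EIR+OQ (d=5/4, Q=-11) ⇒ EIOQR; edges |EIR|=1/2, |OQ|=3/4
  updated: d(EIOQR,Z)=17/4
5. join EIOQR+Z (d=17/4) ⇒ EIOQRZ; edges |EIOQR|=17/8, |Z|=17/8
final tree: (((E:-3/2,(I:37/8,R:43/8):4):1/2,(O:10/3,Q:-1/3):3/4):17/8,Z:17/8)
total length: 21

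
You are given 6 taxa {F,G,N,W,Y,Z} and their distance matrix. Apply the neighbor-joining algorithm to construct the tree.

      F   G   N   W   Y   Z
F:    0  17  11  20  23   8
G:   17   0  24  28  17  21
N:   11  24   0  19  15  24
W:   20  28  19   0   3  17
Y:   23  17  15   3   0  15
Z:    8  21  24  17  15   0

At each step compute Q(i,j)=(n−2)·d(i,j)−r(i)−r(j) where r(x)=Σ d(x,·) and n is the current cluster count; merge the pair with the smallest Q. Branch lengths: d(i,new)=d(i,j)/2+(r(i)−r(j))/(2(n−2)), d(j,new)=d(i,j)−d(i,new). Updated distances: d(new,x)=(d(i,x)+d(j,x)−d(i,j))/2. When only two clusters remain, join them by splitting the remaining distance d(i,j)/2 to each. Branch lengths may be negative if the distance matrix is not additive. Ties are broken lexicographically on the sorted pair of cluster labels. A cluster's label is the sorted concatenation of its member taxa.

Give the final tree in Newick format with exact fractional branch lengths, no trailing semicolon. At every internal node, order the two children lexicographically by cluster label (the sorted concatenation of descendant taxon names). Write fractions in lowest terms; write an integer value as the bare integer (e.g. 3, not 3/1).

iteration 1: select W,Y (d=3, Q=-148); attach at lengths (13/4, -1/4); label the merged cluster WY
  updated: d(F,WY)=20, d(G,WY)=21, d(N,WY)=31/2, d(WY,Z)=29/2
iteration 2: select F,Z (d=8, Q=-199/2); attach at lengths (25/12, 71/12); label the merged cluster FZ
  updated: d(FZ,G)=15, d(FZ,N)=27/2, d(FZ,WY)=53/4
iteration 3: select FZ,G (d=15, Q=-287/4); attach at lengths (47/16, 193/16); label the merged cluster FGZ
  updated: d(FGZ,N)=45/4, d(FGZ,WY)=77/8
iteration 4: select FGZ,N (d=45/4, Q=-291/8); attach at lengths (43/16, 137/16); label the merged cluster FGNZ
  updated: d(FGNZ,WY)=111/16
iteration 5: select FGNZ,WY (d=111/16); attach at lengths (111/32, 111/32); label the merged cluster FGNWYZ
final tree: ((((F:25/12,Z:71/12):47/16,G:193/16):43/16,N:137/16):111/32,(W:13/4,Y:-1/4):111/32)
total length: 707/16

((((F:25/12,Z:71/12):47/16,G:193/16):43/16,N:137/16):111/32,(W:13/4,Y:-1/4):111/32)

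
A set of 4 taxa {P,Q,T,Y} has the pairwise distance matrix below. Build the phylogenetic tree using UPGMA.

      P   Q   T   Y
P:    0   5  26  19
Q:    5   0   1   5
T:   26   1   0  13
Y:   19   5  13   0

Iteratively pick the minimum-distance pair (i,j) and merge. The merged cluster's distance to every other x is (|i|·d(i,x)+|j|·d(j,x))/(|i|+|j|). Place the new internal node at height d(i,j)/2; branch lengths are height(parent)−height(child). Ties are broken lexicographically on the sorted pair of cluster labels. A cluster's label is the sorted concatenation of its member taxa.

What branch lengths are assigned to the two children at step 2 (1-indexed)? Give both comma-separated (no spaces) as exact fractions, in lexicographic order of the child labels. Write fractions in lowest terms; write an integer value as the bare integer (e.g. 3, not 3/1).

step 1: merge (Q,T) at d=1; branch lengths Q→1/2, T→1/2; new cluster QT
  updated: d(P,QT)=31/2, d(QT,Y)=9
step 2: merge (QT,Y) at d=9; branch lengths QT→4, Y→9/2; new cluster QTY
  updated: d(P,QTY)=50/3
step 3: merge (P,QTY) at d=50/3; branch lengths P→25/3, QTY→23/6; new cluster PQTY
final tree: (P:25/3,((Q:1/2,T:1/2):4,Y:9/2):23/6)
total length: 65/3

4,9/2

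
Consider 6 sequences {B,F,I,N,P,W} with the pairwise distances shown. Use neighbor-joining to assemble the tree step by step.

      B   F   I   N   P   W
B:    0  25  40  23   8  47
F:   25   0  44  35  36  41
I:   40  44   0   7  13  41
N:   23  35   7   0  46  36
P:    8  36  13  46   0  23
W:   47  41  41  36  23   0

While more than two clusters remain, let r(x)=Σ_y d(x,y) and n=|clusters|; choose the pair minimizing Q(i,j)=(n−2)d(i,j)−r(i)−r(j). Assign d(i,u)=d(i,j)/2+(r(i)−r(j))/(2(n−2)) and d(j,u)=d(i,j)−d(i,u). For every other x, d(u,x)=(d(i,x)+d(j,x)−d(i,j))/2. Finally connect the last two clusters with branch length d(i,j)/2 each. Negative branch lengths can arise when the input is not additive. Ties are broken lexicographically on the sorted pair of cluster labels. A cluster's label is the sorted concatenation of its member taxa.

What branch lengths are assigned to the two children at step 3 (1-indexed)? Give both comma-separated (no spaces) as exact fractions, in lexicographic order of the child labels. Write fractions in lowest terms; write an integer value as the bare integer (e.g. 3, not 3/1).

iteration 1: select I,N (d=7, Q=-264); attach at lengths (13/4, 15/4); label the merged cluster IN
  updated: d(B,IN)=28, d(F,IN)=36, d(IN,P)=26, d(IN,W)=35
iteration 2: select B,P (d=8, Q=-177); attach at lengths (13/2, 3/2); label the merged cluster BP
  updated: d(BP,F)=53/2, d(BP,IN)=23, d(BP,W)=31
iteration 3: select BP,F (d=53/2, Q=-131); attach at lengths (15/2, 19); label the merged cluster BFP
  updated: d(BFP,IN)=65/4, d(BFP,W)=91/4
iteration 4: select BFP,IN (d=65/4, Q=-74); attach at lengths (2, 57/4); label the merged cluster BFINP
  updated: d(BFINP,W)=83/4
iteration 5: select BFINP,W (d=83/4); attach at lengths (83/8, 83/8); label the merged cluster BFINPW
final tree: ((((B:13/2,P:3/2):15/2,F:19):2,(I:13/4,N:15/4):57/4):83/8,W:83/8)
total length: 157/2

15/2,19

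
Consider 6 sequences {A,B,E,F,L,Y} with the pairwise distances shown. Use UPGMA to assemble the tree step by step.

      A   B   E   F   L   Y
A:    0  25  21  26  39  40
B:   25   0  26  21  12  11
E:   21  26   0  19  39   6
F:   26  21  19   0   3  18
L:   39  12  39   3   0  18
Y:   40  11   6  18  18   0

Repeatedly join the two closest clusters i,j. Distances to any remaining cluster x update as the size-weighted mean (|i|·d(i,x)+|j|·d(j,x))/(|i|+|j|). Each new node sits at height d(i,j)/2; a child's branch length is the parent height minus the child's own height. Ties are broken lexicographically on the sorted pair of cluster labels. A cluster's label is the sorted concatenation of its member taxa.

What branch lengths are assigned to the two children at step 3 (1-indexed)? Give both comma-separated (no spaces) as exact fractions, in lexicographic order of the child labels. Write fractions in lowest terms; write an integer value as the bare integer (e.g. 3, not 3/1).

33/4,27/4

1. join F+L (d=3) ⇒ FL; edges |F|=3/2, |L|=3/2
  updated: d(A,FL)=65/2, d(B,FL)=33/2, d(E,FL)=29, d(FL,Y)=18
2. join E+Y (d=6) ⇒ EY; edges |E|=3, |Y|=3
  updated: d(A,EY)=61/2, d(B,EY)=37/2, d(EY,FL)=47/2
3. join B+FL (d=33/2) ⇒ BFL; edges |B|=33/4, |FL|=27/4
  updated: d(A,BFL)=30, d(BFL,EY)=131/6
4. join BFL+EY (d=131/6) ⇒ BEFLY; edges |BFL|=8/3, |EY|=95/12
  updated: d(A,BEFLY)=151/5
5. join A+BEFLY (d=151/5) ⇒ ABEFLY; edges |A|=151/10, |BEFLY|=251/60
final tree: (A:151/10,((B:33/4,(F:3/2,L:3/2):27/4):8/3,(E:3,Y:3):95/12):251/60)
total length: 808/15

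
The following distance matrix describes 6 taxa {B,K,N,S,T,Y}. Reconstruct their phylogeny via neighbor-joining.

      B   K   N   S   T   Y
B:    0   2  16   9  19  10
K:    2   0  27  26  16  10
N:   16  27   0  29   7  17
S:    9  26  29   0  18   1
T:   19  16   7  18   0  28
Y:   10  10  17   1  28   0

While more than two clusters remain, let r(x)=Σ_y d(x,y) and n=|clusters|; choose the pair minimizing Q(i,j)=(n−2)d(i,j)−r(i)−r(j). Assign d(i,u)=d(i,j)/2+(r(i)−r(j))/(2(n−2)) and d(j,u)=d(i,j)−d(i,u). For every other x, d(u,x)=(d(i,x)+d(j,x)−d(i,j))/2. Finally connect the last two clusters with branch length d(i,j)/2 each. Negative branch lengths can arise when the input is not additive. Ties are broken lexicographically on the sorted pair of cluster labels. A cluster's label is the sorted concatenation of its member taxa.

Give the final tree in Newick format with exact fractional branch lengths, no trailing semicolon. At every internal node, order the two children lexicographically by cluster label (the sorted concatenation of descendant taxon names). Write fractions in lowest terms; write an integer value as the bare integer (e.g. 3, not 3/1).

(((B:-17/8,K:33/8):33/8,(N:9/2,T:5/2):87/8):65/16,(S:19/6,Y:-13/6):65/16)

iteration 1: select N,T (d=7, Q=-156); attach at lengths (9/2, 5/2); label the merged cluster NT
  updated: d(B,NT)=14, d(K,NT)=18, d(NT,S)=20, d(NT,Y)=19
iteration 2: select S,Y (d=1, Q=-93); attach at lengths (19/6, -13/6); label the merged cluster SY
  updated: d(B,SY)=9, d(K,SY)=35/2, d(NT,SY)=19
iteration 3: select B,K (d=2, Q=-117/2); attach at lengths (-17/8, 33/8); label the merged cluster BK
  updated: d(BK,NT)=15, d(BK,SY)=49/4
iteration 4: select BK,NT (d=15, Q=-185/4); attach at lengths (33/8, 87/8); label the merged cluster BKNT
  updated: d(BKNT,SY)=65/8
iteration 5: select BKNT,SY (d=65/8); attach at lengths (65/16, 65/16); label the merged cluster BKNSTY
final tree: (((B:-17/8,K:33/8):33/8,(N:9/2,T:5/2):87/8):65/16,(S:19/6,Y:-13/6):65/16)
total length: 265/8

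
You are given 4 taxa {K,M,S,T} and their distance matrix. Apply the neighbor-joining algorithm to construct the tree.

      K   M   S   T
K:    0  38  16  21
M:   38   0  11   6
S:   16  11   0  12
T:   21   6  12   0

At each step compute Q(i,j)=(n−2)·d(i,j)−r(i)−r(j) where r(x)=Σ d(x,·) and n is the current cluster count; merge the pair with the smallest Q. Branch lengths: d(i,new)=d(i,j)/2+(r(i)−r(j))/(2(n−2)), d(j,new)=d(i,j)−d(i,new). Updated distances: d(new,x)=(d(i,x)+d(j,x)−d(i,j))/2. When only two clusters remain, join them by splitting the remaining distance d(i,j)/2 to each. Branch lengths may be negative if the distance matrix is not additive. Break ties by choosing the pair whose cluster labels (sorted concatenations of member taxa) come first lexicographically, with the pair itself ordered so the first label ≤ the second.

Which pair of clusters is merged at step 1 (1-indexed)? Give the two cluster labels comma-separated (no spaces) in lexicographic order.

1. join K+S (d=16, Q=-82) ⇒ KS; edges |K|=17, |S|=-1
  updated: d(KS,M)=33/2, d(KS,T)=17/2
2. join KS+M (d=33/2, Q=-31) ⇒ KMS; edges |KS|=19/2, |M|=7
  updated: d(KMS,T)=-1
3. join KMS+T (d=-1) ⇒ KMST; edges |KMS|=-1/2, |T|=-1/2
final tree: (((K:17,S:-1):19/2,M:7):-1/2,T:-1/2)
total length: 63/2

K,S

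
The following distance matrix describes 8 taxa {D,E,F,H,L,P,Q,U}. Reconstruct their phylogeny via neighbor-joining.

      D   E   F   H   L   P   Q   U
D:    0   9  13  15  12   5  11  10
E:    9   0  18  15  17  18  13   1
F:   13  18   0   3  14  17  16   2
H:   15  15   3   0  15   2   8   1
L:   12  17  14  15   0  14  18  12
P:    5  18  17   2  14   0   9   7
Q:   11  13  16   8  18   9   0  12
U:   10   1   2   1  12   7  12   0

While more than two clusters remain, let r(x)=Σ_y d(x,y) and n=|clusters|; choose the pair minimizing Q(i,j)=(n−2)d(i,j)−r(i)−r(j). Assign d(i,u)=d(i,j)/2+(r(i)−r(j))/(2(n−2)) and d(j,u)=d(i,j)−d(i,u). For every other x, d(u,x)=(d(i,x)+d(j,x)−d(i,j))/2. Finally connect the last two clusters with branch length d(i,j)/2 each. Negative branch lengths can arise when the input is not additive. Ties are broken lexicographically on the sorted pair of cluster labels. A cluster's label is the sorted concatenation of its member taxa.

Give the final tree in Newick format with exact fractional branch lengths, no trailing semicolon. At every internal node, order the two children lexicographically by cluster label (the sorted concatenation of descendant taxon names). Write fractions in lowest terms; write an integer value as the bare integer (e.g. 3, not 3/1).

(((((D:43/16,P:37/16):11/8,Q:49/8):45/32,L:291/32):29/32,(E:13/3,U:-10/3):127/32):97/64,(F:37/10,H:-7/10):97/64)

1. join E+U (d=1, Q=-130) ⇒ EU; edges |E|=13/3, |U|=-10/3
  updated: d(D,EU)=9, d(EU,F)=19/2, d(EU,H)=15/2, d(EU,L)=14, d(EU,P)=12, d(EU,Q)=12
2. join F+H (d=3, Q=-108) ⇒ FH; edges |F|=37/10, |H|=-7/10
  updated: d(D,FH)=25/2, d(EU,FH)=7, d(FH,L)=13, d(FH,P)=8, d(FH,Q)=21/2
3. join D+P (d=5, Q=-155/2) ⇒ DP; edges |D|=43/16, |P|=37/16
  updated: d(DP,EU)=8, d(DP,FH)=31/4, d(DP,L)=21/2, d(DP,Q)=15/2
4. join DP+Q (d=15/2, Q=-237/4) ⇒ DPQ; edges |DP|=11/8, |Q|=49/8
  updated: d(DPQ,EU)=25/4, d(DPQ,FH)=43/8, d(DPQ,L)=21/2
5. join DPQ+L (d=21/2, Q=-309/8) ⇒ DLPQ; edges |DPQ|=45/32, |L|=291/32
  updated: d(DLPQ,EU)=39/8, d(DLPQ,FH)=63/16
6. join DLPQ+EU (d=39/8, Q=-253/16) ⇒ DELPQU; edges |DLPQ|=29/32, |EU|=127/32
  updated: d(DELPQU,FH)=97/32
7. join DELPQU+FH (d=97/32) ⇒ DEFHLPQU; edges |DELPQU|=97/64, |FH|=97/64
final tree: (((((D:43/16,P:37/16):11/8,Q:49/8):45/32,L:291/32):29/32,(E:13/3,U:-10/3):127/32):97/64,(F:37/10,H:-7/10):97/64)
total length: 1117/32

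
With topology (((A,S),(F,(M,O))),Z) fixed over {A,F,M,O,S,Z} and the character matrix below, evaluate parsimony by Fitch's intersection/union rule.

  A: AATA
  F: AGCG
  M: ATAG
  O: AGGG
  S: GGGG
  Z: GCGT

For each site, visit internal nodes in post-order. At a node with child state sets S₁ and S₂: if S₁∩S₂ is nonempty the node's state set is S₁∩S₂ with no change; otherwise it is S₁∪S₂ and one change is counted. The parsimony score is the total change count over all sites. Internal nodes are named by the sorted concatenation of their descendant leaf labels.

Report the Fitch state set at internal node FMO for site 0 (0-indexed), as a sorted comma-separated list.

A

[col 0] AS: children A:{A}, S:{G} ∪→ {A,G}; cost 1
[col 0] MO: children M:{A}, O:{A} ∩→ {A}; cost 0
[col 0] FMO: children F:{A}, MO:{A} ∩→ {A}; cost 0
[col 0] AFMOS: children AS:{A,G}, FMO:{A} ∩→ {A}; cost 0
[col 0] AFMOSZ: children AFMOS:{A}, Z:{G} ∪→ {A,G}; cost 1
[col 1] AS: children A:{A}, S:{G} ∪→ {A,G}; cost 1
[col 1] MO: children M:{T}, O:{G} ∪→ {G,T}; cost 1
[col 1] FMO: children F:{G}, MO:{G,T} ∩→ {G}; cost 0
[col 1] AFMOS: children AS:{A,G}, FMO:{G} ∩→ {G}; cost 0
[col 1] AFMOSZ: children AFMOS:{G}, Z:{C} ∪→ {C,G}; cost 1
[col 2] AS: children A:{T}, S:{G} ∪→ {G,T}; cost 1
[col 2] MO: children M:{A}, O:{G} ∪→ {A,G}; cost 1
[col 2] FMO: children F:{C}, MO:{A,G} ∪→ {A,C,G}; cost 1
[col 2] AFMOS: children AS:{G,T}, FMO:{A,C,G} ∩→ {G}; cost 0
[col 2] AFMOSZ: children AFMOS:{G}, Z:{G} ∩→ {G}; cost 0
[col 3] AS: children A:{A}, S:{G} ∪→ {A,G}; cost 1
[col 3] MO: children M:{G}, O:{G} ∩→ {G}; cost 0
[col 3] FMO: children F:{G}, MO:{G} ∩→ {G}; cost 0
[col 3] AFMOS: children AS:{A,G}, FMO:{G} ∩→ {G}; cost 0
[col 3] AFMOSZ: children AFMOS:{G}, Z:{T} ∪→ {G,T}; cost 1
per-site changes: [2, 3, 3, 2]; total = 10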